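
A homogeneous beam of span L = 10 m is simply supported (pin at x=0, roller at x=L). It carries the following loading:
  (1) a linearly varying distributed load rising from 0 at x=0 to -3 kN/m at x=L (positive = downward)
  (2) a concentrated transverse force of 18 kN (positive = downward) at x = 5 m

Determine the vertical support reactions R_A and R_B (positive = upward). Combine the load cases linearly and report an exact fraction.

R_A = 4 kN, R_B = -1 kN

Load 1 — triangular load w₀=-3 kN/m (0→w₀ over full span):
  R_A = w₀L/6 = (-3)·10/6 = -5 kN
  R_B = w₀L/3 = (-3)·10/3 = -10 kN
Load 2 — point force P=18 kN at a=5 m (b=L-a=5):
  R_A = Pb/L = 18·5/10 = 9 kN
  R_B = Pa/L = 18·5/10 = 9 kN
Superposition: R_A = 4 kN, R_B = -1 kN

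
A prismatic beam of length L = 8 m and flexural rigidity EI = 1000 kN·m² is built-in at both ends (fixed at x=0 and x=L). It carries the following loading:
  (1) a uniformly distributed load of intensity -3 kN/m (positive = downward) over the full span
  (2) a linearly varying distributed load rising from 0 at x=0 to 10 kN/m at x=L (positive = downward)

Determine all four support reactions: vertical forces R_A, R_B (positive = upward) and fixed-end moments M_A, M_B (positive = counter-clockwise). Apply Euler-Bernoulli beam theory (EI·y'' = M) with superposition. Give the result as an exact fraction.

R_A = 0 kN, M_A = 16/3 kN·m, R_B = 16 kN, M_B = -16 kN·m

Load 1 — uniform load w=-3 kN/m over full span:
  R_A = wL/2 = (-3)·8/2 = -12 kN
  M_A = wL²/12 = (-3)·8²/12 = -16 kN·m
  R_B = wL/2 = (-3)·8/2 = -12 kN
  M_B = -wL²/12 = -(-3)·8²/12 = 16 kN·m
Load 2 — triangular load w₀=10 kN/m (0→w₀ over full span):
  R_A = 3w₀L/20 = 3·10·8/20 = 12 kN
  M_A = w₀L²/30 = 10·8²/30 = 64/3 kN·m
  R_B = 7w₀L/20 = 7·10·8/20 = 28 kN
  M_B = -w₀L²/20 = -10·8²/20 = -32 kN·m
Superposition: R_A = 0 kN, M_A = 16/3 kN·m, R_B = 16 kN, M_B = -16 kN·m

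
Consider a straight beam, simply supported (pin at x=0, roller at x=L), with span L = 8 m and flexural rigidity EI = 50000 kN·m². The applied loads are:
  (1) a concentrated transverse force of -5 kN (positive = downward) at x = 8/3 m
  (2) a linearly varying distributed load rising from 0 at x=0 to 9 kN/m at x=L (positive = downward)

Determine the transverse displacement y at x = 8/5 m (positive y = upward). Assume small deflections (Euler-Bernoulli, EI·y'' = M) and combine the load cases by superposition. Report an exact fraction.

Load 1 — point force P=-5 kN at a=8/3 m (b=L-a=16/3):
  y_1 = -Pbx(L²-b²-x²)/(6LEI)  [x≤a] = -(-5)·(16/3)·(8/5)·(8²-(16/3)²-(8/5)²)/(6·8·50000) = 3712/6328125 m
Load 2 — triangular load w₀=9 kN/m (0→w₀ over full span):
  y_2 = -w₀x(7L⁴-10L²x²+3x⁴)/(360LEI) = -9·(8/5)·(7·8⁴-10·8²·(8/5)²+3·(8/5)⁴)/(360·8·50000) = -132096/48828125 m
Superposition: y = Σ y_i = -8379776/3955078125 m ≈ -0.002119 m

y(8/5) = -8379776/3955078125 m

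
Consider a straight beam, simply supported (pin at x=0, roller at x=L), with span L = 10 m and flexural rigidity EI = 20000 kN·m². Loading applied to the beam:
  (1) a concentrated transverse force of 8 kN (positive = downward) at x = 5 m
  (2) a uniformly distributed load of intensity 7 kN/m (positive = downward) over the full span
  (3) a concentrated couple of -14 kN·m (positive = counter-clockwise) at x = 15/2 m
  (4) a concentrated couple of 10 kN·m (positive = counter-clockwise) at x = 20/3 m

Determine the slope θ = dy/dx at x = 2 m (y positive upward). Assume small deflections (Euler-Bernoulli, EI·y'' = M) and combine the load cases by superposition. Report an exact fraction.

θ(2) = -95743/7200000 rad

Load 1 — point force P=8 kN at a=5 m (b=L-a=5):
  θ_1 = -Pb(L²-b²-3x²)/(6LEI)  [x≤a] = -8·5·(10²-5²-3·2²)/(6·10·20000) = -21/10000 rad
Load 2 — uniform load w=7 kN/m over full span:
  θ_2 = -w(L³-6Lx²+4x³)/(24EI) = -7·(10³-6·10·2²+4·2³)/(24·20000) = -231/20000 rad
Load 3 — applied couple M₀=-14 kN·m at a=15/2 m (b=L-a=5/2):
  θ_3 = (M₀x²/(2L)+C₁)/EI  [x≤a] with C₁=M₀(3b²-L²)/(6L)=455/24 = ((-14)·2²/(2·10)+(455/24))/20000 = 1939/2400000 rad
Load 4 — applied couple M₀=10 kN·m at a=20/3 m (b=L-a=10/3):
  θ_4 = (M₀x²/(2L)+C₁)/EI  [x≤a] with C₁=M₀(3b²-L²)/(6L)=-100/9 = (10·2²/(2·10)+(-100/9))/20000 = -41/90000 rad
Superposition: θ = Σ θ_i = -95743/7200000 rad ≈ -0.013298 rad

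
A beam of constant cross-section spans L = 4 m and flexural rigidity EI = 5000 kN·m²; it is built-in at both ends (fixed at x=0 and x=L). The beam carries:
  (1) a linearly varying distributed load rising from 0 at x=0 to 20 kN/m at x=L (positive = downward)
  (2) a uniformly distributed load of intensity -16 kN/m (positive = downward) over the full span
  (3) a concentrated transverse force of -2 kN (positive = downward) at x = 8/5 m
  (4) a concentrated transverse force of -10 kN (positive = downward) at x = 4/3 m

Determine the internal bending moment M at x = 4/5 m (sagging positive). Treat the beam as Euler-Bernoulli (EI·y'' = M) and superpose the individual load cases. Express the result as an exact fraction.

Load 1 — triangular load w₀=20 kN/m (0→w₀ over full span):
  M_1 = 3w₀Lx/20 - w₀L²/30 - w₀x³/(6L) = 3·20·4·(4/5)/20 - 20·4²/30 - 20·(4/5)³/(6·4) = -112/75 kN·m
Load 2 — uniform load w=-16 kN/m over full span:
  M_2 = wLx/2 - wL²/12 - wx²/2 = (-16)·4·(4/5)/2 - (-16)·4²/12 - (-16)·(4/5)²/2 = 64/75 kN·m
Load 3 — point force P=-2 kN at a=8/5 m (b=L-a=12/5):
  M_3 = Pb²(3a+b)x/L³ - Pab²/L²  [x≤a] = (-2)·(12/5)²·(3·(8/5)+(12/5))·(4/5)/4³ - (-2)·(8/5)·(12/5)²/4² = 72/625 kN·m
Load 4 — point force P=-10 kN at a=4/3 m (b=L-a=8/3):
  M_4 = Pb²(3a+b)x/L³ - Pab²/L²  [x≤a] = (-10)·(8/3)²·(3·(4/3)+(8/3))·(4/5)/4³ - (-10)·(4/3)·(8/3)²/4² = 0 kN·m
Superposition: M = Σ M_i = -328/625 kN·m ≈ -0.524800 kN·m

M(4/5) = -328/625 kN·m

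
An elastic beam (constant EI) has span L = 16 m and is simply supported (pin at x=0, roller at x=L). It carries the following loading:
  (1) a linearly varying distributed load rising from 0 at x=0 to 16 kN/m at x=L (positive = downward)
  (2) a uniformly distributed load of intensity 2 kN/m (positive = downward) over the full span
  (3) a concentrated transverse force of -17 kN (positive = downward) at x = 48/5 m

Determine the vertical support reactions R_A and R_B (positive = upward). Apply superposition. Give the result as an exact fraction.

R_A = 778/15 kN, R_B = 1367/15 kN

Load 1 — triangular load w₀=16 kN/m (0→w₀ over full span):
  R_A = w₀L/6 = 16·16/6 = 128/3 kN
  R_B = w₀L/3 = 16·16/3 = 256/3 kN
Load 2 — uniform load w=2 kN/m over full span:
  R_A = wL/2 = 2·16/2 = 16 kN
  R_B = wL/2 = 2·16/2 = 16 kN
Load 3 — point force P=-17 kN at a=48/5 m (b=L-a=32/5):
  R_A = Pb/L = (-17)·(32/5)/16 = -34/5 kN
  R_B = Pa/L = (-17)·(48/5)/16 = -51/5 kN
Superposition: R_A = 778/15 kN, R_B = 1367/15 kN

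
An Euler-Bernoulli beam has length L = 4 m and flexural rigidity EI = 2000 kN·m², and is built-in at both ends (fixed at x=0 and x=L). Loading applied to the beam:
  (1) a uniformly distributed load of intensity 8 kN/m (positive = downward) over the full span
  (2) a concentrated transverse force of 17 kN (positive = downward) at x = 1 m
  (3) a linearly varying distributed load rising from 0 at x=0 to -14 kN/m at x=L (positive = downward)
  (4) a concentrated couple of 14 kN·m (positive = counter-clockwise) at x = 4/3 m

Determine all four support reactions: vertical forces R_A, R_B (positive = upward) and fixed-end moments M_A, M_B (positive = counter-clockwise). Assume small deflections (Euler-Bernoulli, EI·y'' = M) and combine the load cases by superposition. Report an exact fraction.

Load 1 — uniform load w=8 kN/m over full span:
  R_A = wL/2 = 8·4/2 = 16 kN
  M_A = wL²/12 = 8·4²/12 = 32/3 kN·m
  R_B = wL/2 = 8·4/2 = 16 kN
  M_B = -wL²/12 = -8·4²/12 = -32/3 kN·m
Load 2 — point force P=17 kN at a=1 m (b=L-a=3):
  R_A = Pb²(3a+b)/L³ = 17·3²·(3·1+3)/4³ = 459/32 kN
  M_A = Pab²/L² = 17·1·3²/4² = 153/16 kN·m
  R_B = Pa²(a+3b)/L³ = 17·1²·(1+3·3)/4³ = 85/32 kN
  M_B = -Pa²b/L² = -17·1²·3/4² = -51/16 kN·m
Load 3 — triangular load w₀=-14 kN/m (0→w₀ over full span):
  R_A = 3w₀L/20 = 3·(-14)·4/20 = -42/5 kN
  M_A = w₀L²/30 = (-14)·4²/30 = -112/15 kN·m
  R_B = 7w₀L/20 = 7·(-14)·4/20 = -98/5 kN
  M_B = -w₀L²/20 = -(-14)·4²/20 = 56/5 kN·m
Load 4 — applied couple M₀=14 kN·m at a=4/3 m (b=L-a=8/3):
  R_A = 6M₀ab/L³ = 6·14·(4/3)·(8/3)/4³ = 14/3 kN
  M_A = M₀b(2a-b)/L² = 14·(8/3)·(2·(4/3)-(8/3))/4² = 0 kN·m
  R_B = -6M₀ab/L³ = -6·14·(4/3)·(8/3)/4³ = -14/3 kN
  M_B = M₀a(2b-a)/L² = 14·(4/3)·(2·(8/3)-(4/3))/4² = 14/3 kN·m
Superposition: R_A = 12773/480 kN, M_A = 1021/80 kN·m, R_B = -2693/480 kN, M_B = 161/80 kN·m

R_A = 12773/480 kN, M_A = 1021/80 kN·m, R_B = -2693/480 kN, M_B = 161/80 kN·m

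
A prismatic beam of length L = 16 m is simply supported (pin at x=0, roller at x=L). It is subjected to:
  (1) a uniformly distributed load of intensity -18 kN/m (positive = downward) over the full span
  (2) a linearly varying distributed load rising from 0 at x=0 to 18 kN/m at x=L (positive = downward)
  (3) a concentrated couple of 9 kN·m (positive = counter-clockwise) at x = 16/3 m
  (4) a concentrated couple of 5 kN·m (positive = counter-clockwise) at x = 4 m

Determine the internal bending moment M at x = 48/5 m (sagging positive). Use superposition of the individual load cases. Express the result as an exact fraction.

Load 1 — uniform load w=-18 kN/m over full span:
  M_1 = wx(L-x)/2 = (-18)·(48/5)·(16-(48/5))/2 = -13824/25 kN·m
Load 2 — triangular load w₀=18 kN/m (0→w₀ over full span):
  M_2 = w₀Lx/6 - w₀x³/(6L) = 18·16·(48/5)/6 - 18·(48/5)³/(6·16) = 36864/125 kN·m
Load 3 — applied couple M₀=9 kN·m at a=16/3 m (b=L-a=32/3):
  M_3 = M₀x/L - M₀  [x>a] = 9·(48/5)/16 - 9 = -18/5 kN·m
Load 4 — applied couple M₀=5 kN·m at a=4 m (b=L-a=12):
  M_4 = M₀x/L - M₀  [x>a] = 5·(48/5)/16 - 5 = -2 kN·m
Superposition: M = Σ M_i = -32956/125 kN·m ≈ -263.648000 kN·m

M(48/5) = -32956/125 kN·m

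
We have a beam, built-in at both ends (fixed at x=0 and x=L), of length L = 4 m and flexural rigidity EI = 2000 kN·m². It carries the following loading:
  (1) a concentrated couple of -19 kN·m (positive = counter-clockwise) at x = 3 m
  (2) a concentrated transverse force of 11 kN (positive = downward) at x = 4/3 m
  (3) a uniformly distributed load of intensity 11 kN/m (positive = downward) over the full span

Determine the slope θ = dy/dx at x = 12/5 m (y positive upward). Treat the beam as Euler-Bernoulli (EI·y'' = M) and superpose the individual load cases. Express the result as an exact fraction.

Load 1 — applied couple M₀=-19 kN·m at a=3 m (b=L-a=1):
  θ_1 = (R_Ax²/2 - M_Ax)/EI  [x≤a] with R_A=-171/32, M_A=-95/16 = ((-171/32)·(12/5)²/2 - (-95/16)·(12/5))/2000 = -57/100000 rad
Load 2 — point force P=11 kN at a=4/3 m (b=L-a=8/3):
  θ_2 = Pa²(L-x)(2bL-(3b+a)(L-x))/(2L³EI)  [x>a] = 11·(4/3)²·(4-(12/5))·(2·(8/3)·4-(3·(8/3)+(4/3))·(4-(12/5)))/(2·4³·2000) = 22/28125 rad
Load 3 — uniform load w=11 kN/m over full span:
  θ_3 = -wx(L-x)(L-2x)/(12EI) = -11·(12/5)·(4-(12/5))·(4-2·(12/5))/(12·2000) = 22/15625 rad
Superposition: θ = Σ θ_i = 7291/4500000 rad ≈ 0.001620 rad

θ(12/5) = 7291/4500000 rad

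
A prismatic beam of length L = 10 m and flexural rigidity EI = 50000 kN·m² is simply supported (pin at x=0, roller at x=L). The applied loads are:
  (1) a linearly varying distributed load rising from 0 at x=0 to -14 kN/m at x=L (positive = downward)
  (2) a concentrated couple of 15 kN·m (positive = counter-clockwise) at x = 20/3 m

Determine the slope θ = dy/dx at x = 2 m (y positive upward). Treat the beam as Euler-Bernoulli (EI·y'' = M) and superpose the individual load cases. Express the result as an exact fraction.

θ(2) = 9577/2250000 rad

Load 1 — triangular load w₀=-14 kN/m (0→w₀ over full span):
  θ_1 = -w₀(7L⁴-30L²x²+15x⁴)/(360LEI) = -(-14)·(7·10⁴-30·10²·2²+15·2⁴)/(360·10·50000) = 637/140625 rad
Load 2 — applied couple M₀=15 kN·m at a=20/3 m (b=L-a=10/3):
  θ_2 = (M₀x²/(2L)+C₁)/EI  [x≤a] with C₁=M₀(3b²-L²)/(6L)=-50/3 = (15·2²/(2·10)+(-50/3))/50000 = -41/150000 rad
Superposition: θ = Σ θ_i = 9577/2250000 rad ≈ 0.004256 rad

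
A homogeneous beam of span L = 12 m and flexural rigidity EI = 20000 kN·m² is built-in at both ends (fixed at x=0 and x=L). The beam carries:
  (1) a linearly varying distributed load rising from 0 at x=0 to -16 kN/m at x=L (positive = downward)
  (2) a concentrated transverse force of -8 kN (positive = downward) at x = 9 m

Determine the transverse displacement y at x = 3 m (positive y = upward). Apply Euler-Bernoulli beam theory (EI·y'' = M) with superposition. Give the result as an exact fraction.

y(3) = 9333/800000 m

Load 1 — triangular load w₀=-16 kN/m (0→w₀ over full span):
  y_1 = -w₀x²(L-x)²(x+2L)/(120LEI) = -(-16)·3²·(12-3)²·(3+2·12)/(120·12·20000) = 2187/200000 m
Load 2 — point force P=-8 kN at a=9 m (b=L-a=3):
  y_2 = -Pb²x²(3aL-(3a+b)x)/(6L³EI)  [x≤a] = -(-8)·3²·3²·(3·9·12-(3·9+3)·3)/(6·12³·20000) = 117/160000 m
Superposition: y = Σ y_i = 9333/800000 m ≈ 0.011666 m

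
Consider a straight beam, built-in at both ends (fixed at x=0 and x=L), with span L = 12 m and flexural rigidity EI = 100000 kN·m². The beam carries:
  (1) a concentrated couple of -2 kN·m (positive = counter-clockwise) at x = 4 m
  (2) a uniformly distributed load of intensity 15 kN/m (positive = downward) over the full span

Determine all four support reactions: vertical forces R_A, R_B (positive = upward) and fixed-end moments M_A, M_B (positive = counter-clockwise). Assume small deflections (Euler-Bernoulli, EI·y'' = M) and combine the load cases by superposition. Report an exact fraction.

R_A = 808/9 kN, M_A = 180 kN·m, R_B = 812/9 kN, M_B = -542/3 kN·m

Load 1 — applied couple M₀=-2 kN·m at a=4 m (b=L-a=8):
  R_A = 6M₀ab/L³ = 6·(-2)·4·8/12³ = -2/9 kN
  M_A = M₀b(2a-b)/L² = (-2)·8·(2·4-8)/12² = 0 kN·m
  R_B = -6M₀ab/L³ = -6·(-2)·4·8/12³ = 2/9 kN
  M_B = M₀a(2b-a)/L² = (-2)·4·(2·8-4)/12² = -2/3 kN·m
Load 2 — uniform load w=15 kN/m over full span:
  R_A = wL/2 = 15·12/2 = 90 kN
  M_A = wL²/12 = 15·12²/12 = 180 kN·m
  R_B = wL/2 = 15·12/2 = 90 kN
  M_B = -wL²/12 = -15·12²/12 = -180 kN·m
Superposition: R_A = 808/9 kN, M_A = 180 kN·m, R_B = 812/9 kN, M_B = -542/3 kN·m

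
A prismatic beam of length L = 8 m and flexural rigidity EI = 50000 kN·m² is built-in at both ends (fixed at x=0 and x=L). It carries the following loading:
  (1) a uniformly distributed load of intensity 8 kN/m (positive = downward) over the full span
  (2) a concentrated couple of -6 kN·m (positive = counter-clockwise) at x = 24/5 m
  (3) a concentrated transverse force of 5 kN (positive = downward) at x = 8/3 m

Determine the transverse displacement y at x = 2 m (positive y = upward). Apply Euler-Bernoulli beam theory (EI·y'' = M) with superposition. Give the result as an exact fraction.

y(2) = -5317/5062500 m

Load 1 — uniform load w=8 kN/m over full span:
  y_1 = -wx²(L-x)²/(24EI) = -8·2²·(8-2)²/(24·50000) = -3/3125 m
Load 2 — applied couple M₀=-6 kN·m at a=24/5 m (b=L-a=16/5):
  y_2 = (R_Ax³/6 - M_Ax²/2)/EI  [x≤a] with R_A=-27/25, M_A=-48/25 = ((-27/25)·2³/6 - (-48/25)·2²/2)/50000 = 3/62500 m
Load 3 — point force P=5 kN at a=8/3 m (b=L-a=16/3):
  y_3 = -Pb²x²(3aL-(3a+b)x)/(6L³EI)  [x≤a] = -5·(16/3)²·2²·(3·(8/3)·8-(3·(8/3)+(16/3))·2)/(6·8³·50000) = -7/50625 m
Superposition: y = Σ y_i = -5317/5062500 m ≈ -0.001050 m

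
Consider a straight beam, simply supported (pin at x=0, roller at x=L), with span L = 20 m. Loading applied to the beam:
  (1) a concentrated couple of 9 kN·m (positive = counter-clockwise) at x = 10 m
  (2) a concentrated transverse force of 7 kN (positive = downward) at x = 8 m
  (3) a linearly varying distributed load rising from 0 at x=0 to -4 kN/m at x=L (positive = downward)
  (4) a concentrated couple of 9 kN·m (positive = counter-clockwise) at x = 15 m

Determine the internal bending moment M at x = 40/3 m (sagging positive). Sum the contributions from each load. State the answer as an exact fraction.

M(40/3) = -6245/81 kN·m

Load 1 — applied couple M₀=9 kN·m at a=10 m (b=L-a=10):
  M_1 = M₀x/L - M₀  [x>a] = 9·(40/3)/20 - 9 = -3 kN·m
Load 2 — point force P=7 kN at a=8 m (b=L-a=12):
  M_2 = Pa(L-x)/L  [x>a] = 7·8·(20-(40/3))/20 = 56/3 kN·m
Load 3 — triangular load w₀=-4 kN/m (0→w₀ over full span):
  M_3 = w₀Lx/6 - w₀x³/(6L) = (-4)·20·(40/3)/6 - (-4)·(40/3)³/(6·20) = -8000/81 kN·m
Load 4 — applied couple M₀=9 kN·m at a=15 m (b=L-a=5):
  M_4 = M₀x/L  [x≤a] = 9·(40/3)/20 = 6 kN·m
Superposition: M = Σ M_i = -6245/81 kN·m ≈ -77.098765 kN·m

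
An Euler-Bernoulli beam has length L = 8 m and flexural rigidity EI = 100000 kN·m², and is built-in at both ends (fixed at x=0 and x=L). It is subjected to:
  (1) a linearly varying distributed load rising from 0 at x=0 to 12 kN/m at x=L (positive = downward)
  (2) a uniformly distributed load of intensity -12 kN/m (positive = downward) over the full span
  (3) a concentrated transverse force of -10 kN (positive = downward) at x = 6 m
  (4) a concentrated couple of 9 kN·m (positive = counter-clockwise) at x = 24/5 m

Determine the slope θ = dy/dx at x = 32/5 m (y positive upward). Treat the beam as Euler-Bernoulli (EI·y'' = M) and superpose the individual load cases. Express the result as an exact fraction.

θ(32/5) = -931/3125000 rad

Load 1 — triangular load w₀=12 kN/m (0→w₀ over full span):
  θ_1 = -w₀(2x(L-x)(L-2x)(x+2L)+x²(L-x)²)/(120LEI) = -12·(2·(32/5)·(8-(32/5))·(8-2·(32/5))·((32/5)+2·8)+(32/5)²·(8-(32/5))²)/(120·8·100000) = 512/1953125 rad
Load 2 — uniform load w=-12 kN/m over full span:
  θ_2 = -wx(L-x)(L-2x)/(12EI) = -(-12)·(32/5)·(8-(32/5))·(8-2·(32/5))/(12·100000) = -192/390625 rad
Load 3 — point force P=-10 kN at a=6 m (b=L-a=2):
  θ_3 = Pa²(L-x)(2bL-(3b+a)(L-x))/(2L³EI)  [x>a] = (-10)·6²·(8-(32/5))·(2·2·8-(3·2+6)·(8-(32/5)))/(2·8³·100000) = -9/125000 rad
Load 4 — applied couple M₀=9 kN·m at a=24/5 m (b=L-a=16/5):
  θ_4 = (R_Ax²/2 - M_Ax - M₀(x-a))/EI  [x>a] with R_A=81/50, M_A=72/25 = ((81/50)·(32/5)²/2 - (72/25)·(32/5) - 9·((32/5)-(24/5)))/100000 = 27/7812500 rad
Superposition: θ = Σ θ_i = -931/3125000 rad ≈ -0.000298 rad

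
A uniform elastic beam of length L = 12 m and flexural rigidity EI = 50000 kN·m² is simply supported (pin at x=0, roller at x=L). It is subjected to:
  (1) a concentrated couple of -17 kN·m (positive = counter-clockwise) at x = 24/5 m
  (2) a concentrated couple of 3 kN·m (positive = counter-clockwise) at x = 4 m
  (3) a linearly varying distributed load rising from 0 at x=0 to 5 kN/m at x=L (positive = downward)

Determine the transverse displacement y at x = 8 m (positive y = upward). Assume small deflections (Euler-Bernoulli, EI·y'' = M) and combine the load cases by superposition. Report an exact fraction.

Load 1 — applied couple M₀=-17 kN·m at a=24/5 m (b=L-a=36/5):
  y_1 = (M₀x³/(6L)-M₀(x-a)²/2+C₁x)/EI  [x>a] with C₁=M₀(3b²-L²)/(6L)=-68/25 = ((-17)·8³/(6·12)-(-17)·(8-(24/5))²/2+(-68/25)·8)/50000 = -782/703125 m
Load 2 — applied couple M₀=3 kN·m at a=4 m (b=L-a=8):
  y_2 = (M₀x³/(6L)-M₀(x-a)²/2+C₁x)/EI  [x>a] with C₁=M₀(3b²-L²)/(6L)=2 = (3·8³/(6·12)-3·(8-4)²/2+2·8)/50000 = 1/3750 m
Load 3 — triangular load w₀=5 kN/m (0→w₀ over full span):
  y_3 = -w₀x(7L⁴-10L²x²+3x⁴)/(360LEI) = -5·8·(7·12⁴-10·12²·8²+3·8⁴)/(360·12·50000) = -68/5625 m
Superposition: y = Σ y_i = -2021/156250 m ≈ -0.012934 m

y(8) = -2021/156250 m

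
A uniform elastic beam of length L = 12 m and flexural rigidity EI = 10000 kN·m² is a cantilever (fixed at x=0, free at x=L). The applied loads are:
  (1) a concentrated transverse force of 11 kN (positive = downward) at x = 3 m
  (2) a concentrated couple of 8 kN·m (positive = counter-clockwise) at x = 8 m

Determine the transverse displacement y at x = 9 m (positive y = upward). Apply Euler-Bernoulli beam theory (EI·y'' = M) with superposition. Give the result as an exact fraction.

Load 1 — point force P=11 kN at a=3 m (b=L-a=9):
  y_1 = -Pa²(3x-a)/(6EI)  [x>a] = -11·3²·(3·9-3)/(6·10000) = -99/2500 m
Load 2 — applied couple M₀=8 kN·m at a=8 m (b=L-a=4):
  y_2 = M₀a(2x-a)/(2EI)  [x>a] = 8·8·(2·9-8)/(2·10000) = 4/125 m
Superposition: y = Σ y_i = -19/2500 m ≈ -0.007600 m

y(9) = -19/2500 m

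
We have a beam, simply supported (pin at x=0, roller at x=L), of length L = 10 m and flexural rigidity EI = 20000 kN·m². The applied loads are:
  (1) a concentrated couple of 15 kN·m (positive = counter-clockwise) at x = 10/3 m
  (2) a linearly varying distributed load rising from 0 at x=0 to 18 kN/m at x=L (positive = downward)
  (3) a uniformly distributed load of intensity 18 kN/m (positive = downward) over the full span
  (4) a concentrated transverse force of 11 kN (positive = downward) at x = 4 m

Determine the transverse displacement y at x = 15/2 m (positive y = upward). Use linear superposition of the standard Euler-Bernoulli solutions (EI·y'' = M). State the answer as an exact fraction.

y(15/2) = -677449/5120000 m

Load 1 — applied couple M₀=15 kN·m at a=10/3 m (b=L-a=20/3):
  y_1 = (M₀x³/(6L)-M₀(x-a)²/2+C₁x)/EI  [x>a] with C₁=M₀(3b²-L²)/(6L)=25/3 = (15·(15/2)³/(6·10)-15·((15/2)-(10/3))²/2+(25/3)·(15/2))/20000 = 29/15360 m
Load 2 — triangular load w₀=18 kN/m (0→w₀ over full span):
  y_2 = -w₀x(7L⁴-10L²x²+3x⁴)/(360LEI) = -18·(15/2)·(7·10⁴-10·10²·(15/2)²+3·(15/2)⁴)/(360·10·20000) = -357/8192 m
Load 3 — uniform load w=18 kN/m over full span:
  y_3 = -wx(L³-2Lx²+x³)/(24EI) = -18·(15/2)·(10³-2·10·(15/2)²+(15/2)³)/(24·20000) = -171/2048 m
Load 4 — point force P=11 kN at a=4 m (b=L-a=6):
  y_4 = -Pa(L-x)(2Lx-a²-x²)/(6LEI)  [x>a] = -11·4·(10-(15/2))·(2·10·(15/2)-4²-(15/2)²)/(6·10·20000) = -3421/480000 m
Superposition: y = Σ y_i = -677449/5120000 m ≈ -0.132314 m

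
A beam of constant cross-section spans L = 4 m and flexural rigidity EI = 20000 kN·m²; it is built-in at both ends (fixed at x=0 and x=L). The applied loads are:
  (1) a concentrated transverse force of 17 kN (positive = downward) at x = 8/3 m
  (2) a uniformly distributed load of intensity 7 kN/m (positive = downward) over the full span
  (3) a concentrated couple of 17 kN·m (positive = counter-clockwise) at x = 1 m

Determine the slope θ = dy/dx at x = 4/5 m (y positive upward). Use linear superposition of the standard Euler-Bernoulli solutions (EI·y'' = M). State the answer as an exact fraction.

θ(4/5) = -3583/33750000 rad

Load 1 — point force P=17 kN at a=8/3 m (b=L-a=4/3):
  θ_1 = -Pb²x(2aL-(3a+b)x)/(2L³EI)  [x≤a] = -17·(4/3)²·(4/5)·(2·(8/3)·4-(3·(8/3)+(4/3))·(4/5))/(2·4³·20000) = -221/1687500 rad
Load 2 — uniform load w=7 kN/m over full span:
  θ_2 = -wx(L-x)(L-2x)/(12EI) = -7·(4/5)·(4-(4/5))·(4-2·(4/5))/(12·20000) = -14/78125 rad
Load 3 — applied couple M₀=17 kN·m at a=1 m (b=L-a=3):
  θ_3 = (R_Ax²/2 - M_Ax)/EI  [x≤a] with R_A=153/32, M_A=-51/16 = ((153/32)·(4/5)²/2 - (-51/16)·(4/5))/20000 = 51/250000 rad
Superposition: θ = Σ θ_i = -3583/33750000 rad ≈ -0.000106 rad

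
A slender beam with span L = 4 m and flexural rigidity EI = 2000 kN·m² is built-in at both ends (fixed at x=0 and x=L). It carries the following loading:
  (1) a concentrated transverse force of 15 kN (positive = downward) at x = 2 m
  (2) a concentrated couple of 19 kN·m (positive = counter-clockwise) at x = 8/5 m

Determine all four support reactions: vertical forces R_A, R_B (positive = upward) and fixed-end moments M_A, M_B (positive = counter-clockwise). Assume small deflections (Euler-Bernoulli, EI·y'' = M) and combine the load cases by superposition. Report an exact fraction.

Load 1 — point force P=15 kN at a=2 m (b=L-a=2):
  R_A = Pb²(3a+b)/L³ = 15·2²·(3·2+2)/4³ = 15/2 kN
  M_A = Pab²/L² = 15·2·2²/4² = 15/2 kN·m
  R_B = Pa²(a+3b)/L³ = 15·2²·(2+3·2)/4³ = 15/2 kN
  M_B = -Pa²b/L² = -15·2²·2/4² = -15/2 kN·m
Load 2 — applied couple M₀=19 kN·m at a=8/5 m (b=L-a=12/5):
  R_A = 6M₀ab/L³ = 6·19·(8/5)·(12/5)/4³ = 171/25 kN
  M_A = M₀b(2a-b)/L² = 19·(12/5)·(2·(8/5)-(12/5))/4² = 57/25 kN·m
  R_B = -6M₀ab/L³ = -6·19·(8/5)·(12/5)/4³ = -171/25 kN
  M_B = M₀a(2b-a)/L² = 19·(8/5)·(2·(12/5)-(8/5))/4² = 152/25 kN·m
Superposition: R_A = 717/50 kN, M_A = 489/50 kN·m, R_B = 33/50 kN, M_B = -71/50 kN·m

R_A = 717/50 kN, M_A = 489/50 kN·m, R_B = 33/50 kN, M_B = -71/50 kN·m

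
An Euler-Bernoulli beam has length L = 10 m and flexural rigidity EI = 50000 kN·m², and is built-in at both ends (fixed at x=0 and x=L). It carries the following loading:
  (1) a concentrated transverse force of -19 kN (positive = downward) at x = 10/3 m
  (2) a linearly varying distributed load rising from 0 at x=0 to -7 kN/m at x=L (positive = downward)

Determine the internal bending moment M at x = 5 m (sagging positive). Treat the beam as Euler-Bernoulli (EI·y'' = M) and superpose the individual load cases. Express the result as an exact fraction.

M(5) = -905/36 kN·m

Load 1 — point force P=-19 kN at a=10/3 m (b=L-a=20/3):
  M_1 = Pa²(a+3b)(L-x)/L³ - Pa²b/L²  [x>a] = (-19)·(10/3)²·((10/3)+3·(20/3))·(10-5)/10³ - (-19)·(10/3)²·(20/3)/10² = -95/9 kN·m
Load 2 — triangular load w₀=-7 kN/m (0→w₀ over full span):
  M_2 = 3w₀Lx/20 - w₀L²/30 - w₀x³/(6L) = 3·(-7)·10·5/20 - (-7)·10²/30 - (-7)·5³/(6·10) = -175/12 kN·m
Superposition: M = Σ M_i = -905/36 kN·m ≈ -25.138889 kN·m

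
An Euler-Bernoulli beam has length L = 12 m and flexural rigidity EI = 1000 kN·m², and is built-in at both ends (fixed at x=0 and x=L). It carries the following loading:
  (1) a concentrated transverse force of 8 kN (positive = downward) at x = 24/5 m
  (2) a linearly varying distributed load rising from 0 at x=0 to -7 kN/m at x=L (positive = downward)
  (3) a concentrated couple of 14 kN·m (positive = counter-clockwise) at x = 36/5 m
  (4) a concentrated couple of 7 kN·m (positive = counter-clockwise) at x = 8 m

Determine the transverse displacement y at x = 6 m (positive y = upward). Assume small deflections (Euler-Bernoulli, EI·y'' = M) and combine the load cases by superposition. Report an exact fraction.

Load 1 — point force P=8 kN at a=24/5 m (b=L-a=36/5):
  y_1 = -Pa²(L-x)²(3bL-(3b+a)(L-x))/(6L³EI)  [x>a] = -8·(24/5)²·(12-6)²·(3·(36/5)·12-(3·(36/5)+(24/5))·(12-6))/(6·12³·1000) = -1008/15625 m
Load 2 — triangular load w₀=-7 kN/m (0→w₀ over full span):
  y_2 = -w₀x²(L-x)²(x+2L)/(120LEI) = -(-7)·6²·(12-6)²·(6+2·12)/(120·12·1000) = 189/1000 m
Load 3 — applied couple M₀=14 kN·m at a=36/5 m (b=L-a=24/5):
  y_3 = (R_Ax³/6 - M_Ax²/2)/EI  [x≤a] with R_A=42/25, M_A=112/25 = ((42/25)·6³/6 - (112/25)·6²/2)/1000 = -63/3125 m
Load 4 — applied couple M₀=7 kN·m at a=8 m (b=L-a=4):
  y_4 = (R_Ax³/6 - M_Ax²/2)/EI  [x≤a] with R_A=7/9, M_A=7/3 = ((7/9)·6³/6 - (7/3)·6²/2)/1000 = -7/500 m
Superposition: y = Σ y_i = 11291/125000 m ≈ 0.090328 m

y(6) = 11291/125000 m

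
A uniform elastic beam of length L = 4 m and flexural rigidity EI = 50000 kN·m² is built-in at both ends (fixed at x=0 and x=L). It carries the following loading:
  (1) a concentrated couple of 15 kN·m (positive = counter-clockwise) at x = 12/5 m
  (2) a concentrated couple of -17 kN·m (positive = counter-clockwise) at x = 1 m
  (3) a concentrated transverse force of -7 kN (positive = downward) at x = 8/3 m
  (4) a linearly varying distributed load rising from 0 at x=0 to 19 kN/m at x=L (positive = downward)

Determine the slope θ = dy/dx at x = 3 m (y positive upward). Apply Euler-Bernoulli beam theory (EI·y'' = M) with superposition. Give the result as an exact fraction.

θ(3) = 20549/144000000 rad

Load 1 — applied couple M₀=15 kN·m at a=12/5 m (b=L-a=8/5):
  θ_1 = (R_Ax²/2 - M_Ax - M₀(x-a))/EI  [x>a] with R_A=27/5, M_A=24/5 = ((27/5)·3²/2 - (24/5)·3 - 15·(3-(12/5)))/50000 = 9/500000 rad
Load 2 — applied couple M₀=-17 kN·m at a=1 m (b=L-a=3):
  θ_2 = (R_Ax²/2 - M_Ax - M₀(x-a))/EI  [x>a] with R_A=-153/32, M_A=51/16 = ((-153/32)·3²/2 - (51/16)·3 - (-17)·(3-1))/50000 = 187/3200000 rad
Load 3 — point force P=-7 kN at a=8/3 m (b=L-a=4/3):
  θ_3 = Pa²(L-x)(2bL-(3b+a)(L-x))/(2L³EI)  [x>a] = (-7)·(8/3)²·(4-3)·(2·(4/3)·4-(3·(4/3)+(8/3))·(4-3))/(2·4³·50000) = -7/225000 rad
Load 4 — triangular load w₀=19 kN/m (0→w₀ over full span):
  θ_4 = -w₀(2x(L-x)(L-2x)(x+2L)+x²(L-x)²)/(120LEI) = -19·(2·3·(4-3)·(4-2·3)·(3+2·4)+3²·(4-3)²)/(120·4·50000) = 779/8000000 rad
Superposition: θ = Σ θ_i = 20549/144000000 rad ≈ 0.000143 rad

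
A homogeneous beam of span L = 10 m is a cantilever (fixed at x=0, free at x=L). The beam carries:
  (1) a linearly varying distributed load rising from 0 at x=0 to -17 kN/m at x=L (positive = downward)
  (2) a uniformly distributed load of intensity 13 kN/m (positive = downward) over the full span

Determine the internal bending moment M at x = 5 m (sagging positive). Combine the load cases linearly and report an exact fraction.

Load 1 — triangular load w₀=-17 kN/m (0→w₀ over full span):
  M_1 = w₀Lx/2 - w₀L²/3 - w₀x³/(6L) = (-17)·10·5/2 - (-17)·10²/3 - (-17)·5³/(6·10) = 2125/12 kN·m
Load 2 — uniform load w=13 kN/m over full span:
  M_2 = -w(L-x)²/2 = -13·(10-5)²/2 = -325/2 kN·m
Superposition: M = Σ M_i = 175/12 kN·m ≈ 14.583333 kN·m

M(5) = 175/12 kN·m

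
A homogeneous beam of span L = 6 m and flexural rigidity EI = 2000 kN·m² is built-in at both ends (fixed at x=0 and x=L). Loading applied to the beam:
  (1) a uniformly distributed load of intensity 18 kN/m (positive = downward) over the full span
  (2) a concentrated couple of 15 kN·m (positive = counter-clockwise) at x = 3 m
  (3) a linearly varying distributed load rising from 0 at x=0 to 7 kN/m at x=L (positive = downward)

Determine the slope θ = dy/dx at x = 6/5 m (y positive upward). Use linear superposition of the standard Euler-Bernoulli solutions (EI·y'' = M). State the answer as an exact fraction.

Load 1 — uniform load w=18 kN/m over full span:
  θ_1 = -wx(L-x)(L-2x)/(12EI) = -18·(6/5)·(6-(6/5))·(6-2·(6/5))/(12·2000) = -243/15625 rad
Load 2 — applied couple M₀=15 kN·m at a=3 m (b=L-a=3):
  θ_2 = (R_Ax²/2 - M_Ax)/EI  [x≤a] with R_A=15/4, M_A=15/4 = ((15/4)·(6/5)²/2 - (15/4)·(6/5))/2000 = -9/10000 rad
Load 3 — triangular load w₀=7 kN/m (0→w₀ over full span):
  θ_3 = -w₀(2x(L-x)(L-2x)(x+2L)+x²(L-x)²)/(120LEI) = -7·(2·(6/5)·(6-(6/5))·(6-2·(6/5))·((6/5)+2·6)+(6/5)²·(6-(6/5))²)/(120·6·2000) = -441/156250 rad
Superposition: θ = Σ θ_i = -24093/1250000 rad ≈ -0.019274 rad

θ(6/5) = -24093/1250000 rad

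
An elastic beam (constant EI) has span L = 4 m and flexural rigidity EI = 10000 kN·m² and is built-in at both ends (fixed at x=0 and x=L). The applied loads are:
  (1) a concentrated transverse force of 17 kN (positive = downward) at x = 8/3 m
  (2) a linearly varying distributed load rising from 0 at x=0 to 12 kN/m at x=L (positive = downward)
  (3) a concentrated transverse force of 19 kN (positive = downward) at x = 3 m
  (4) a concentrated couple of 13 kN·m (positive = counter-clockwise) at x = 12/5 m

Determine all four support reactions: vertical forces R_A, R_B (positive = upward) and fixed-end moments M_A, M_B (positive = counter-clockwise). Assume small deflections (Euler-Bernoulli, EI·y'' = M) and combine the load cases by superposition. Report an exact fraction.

Load 1 — point force P=17 kN at a=8/3 m (b=L-a=4/3):
  R_A = Pb²(3a+b)/L³ = 17·(4/3)²·(3·(8/3)+(4/3))/4³ = 119/27 kN
  M_A = Pab²/L² = 17·(8/3)·(4/3)²/4² = 136/27 kN·m
  R_B = Pa²(a+3b)/L³ = 17·(8/3)²·((8/3)+3·(4/3))/4³ = 340/27 kN
  M_B = -Pa²b/L² = -17·(8/3)²·(4/3)/4² = -272/27 kN·m
Load 2 — triangular load w₀=12 kN/m (0→w₀ over full span):
  R_A = 3w₀L/20 = 3·12·4/20 = 36/5 kN
  M_A = w₀L²/30 = 12·4²/30 = 32/5 kN·m
  R_B = 7w₀L/20 = 7·12·4/20 = 84/5 kN
  M_B = -w₀L²/20 = -12·4²/20 = -48/5 kN·m
Load 3 — point force P=19 kN at a=3 m (b=L-a=1):
  R_A = Pb²(3a+b)/L³ = 19·1²·(3·3+1)/4³ = 95/32 kN
  M_A = Pab²/L² = 19·3·1²/4² = 57/16 kN·m
  R_B = Pa²(a+3b)/L³ = 19·3²·(3+3·1)/4³ = 513/32 kN
  M_B = -Pa²b/L² = -19·3²·1/4² = -171/16 kN·m
Load 4 — applied couple M₀=13 kN·m at a=12/5 m (b=L-a=8/5):
  R_A = 6M₀ab/L³ = 6·13·(12/5)·(8/5)/4³ = 117/25 kN
  M_A = M₀b(2a-b)/L² = 13·(8/5)·(2·(12/5)-(8/5))/4² = 104/25 kN·m
  R_B = -6M₀ab/L³ = -6·13·(12/5)·(8/5)/4³ = -117/25 kN
  M_B = M₀a(2b-a)/L² = 13·(12/5)·(2·(8/5)-(12/5))/4² = 39/25 kN·m
Superposition: R_A = 415933/21600 kN, M_A = 206923/10800 kN·m, R_B = 880067/21600 kN, M_B = -311057/10800 kN·m

R_A = 415933/21600 kN, M_A = 206923/10800 kN·m, R_B = 880067/21600 kN, M_B = -311057/10800 kN·m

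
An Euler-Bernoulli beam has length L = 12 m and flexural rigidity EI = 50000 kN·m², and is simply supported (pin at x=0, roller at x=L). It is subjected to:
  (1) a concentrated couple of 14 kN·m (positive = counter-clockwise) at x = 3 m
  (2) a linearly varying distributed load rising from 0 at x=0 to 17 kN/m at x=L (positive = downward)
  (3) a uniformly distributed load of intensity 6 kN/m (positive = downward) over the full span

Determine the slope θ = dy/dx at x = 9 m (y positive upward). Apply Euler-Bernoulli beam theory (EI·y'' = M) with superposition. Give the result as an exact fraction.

θ(9) = 111683/8000000 rad

Load 1 — applied couple M₀=14 kN·m at a=3 m (b=L-a=9):
  θ_1 = (M₀x²/(2L)-M₀(x-a)+C₁)/EI  [x>a] with C₁=M₀(3b²-L²)/(6L)=77/4 = (14·9²/(2·12)-14·(9-3)+(77/4))/50000 = -7/20000 rad
Load 2 — triangular load w₀=17 kN/m (0→w₀ over full span):
  θ_2 = -w₀(7L⁴-30L²x²+15x⁴)/(360LEI) = -17·(7·12⁴-30·12²·9²+15·9⁴)/(360·12·50000) = 66963/8000000 rad
Load 3 — uniform load w=6 kN/m over full span:
  θ_3 = -w(L³-6Lx²+4x³)/(24EI) = -6·(12³-6·12·9²+4·9³)/(24·50000) = 297/50000 rad
Superposition: θ = Σ θ_i = 111683/8000000 rad ≈ 0.013960 rad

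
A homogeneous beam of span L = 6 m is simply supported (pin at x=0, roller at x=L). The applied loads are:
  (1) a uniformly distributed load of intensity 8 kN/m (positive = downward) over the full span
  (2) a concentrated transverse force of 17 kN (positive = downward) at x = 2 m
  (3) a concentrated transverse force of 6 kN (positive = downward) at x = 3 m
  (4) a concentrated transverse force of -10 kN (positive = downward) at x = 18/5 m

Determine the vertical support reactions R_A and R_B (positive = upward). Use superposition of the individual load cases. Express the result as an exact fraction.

Load 1 — uniform load w=8 kN/m over full span:
  R_A = wL/2 = 8·6/2 = 24 kN
  R_B = wL/2 = 8·6/2 = 24 kN
Load 2 — point force P=17 kN at a=2 m (b=L-a=4):
  R_A = Pb/L = 17·4/6 = 34/3 kN
  R_B = Pa/L = 17·2/6 = 17/3 kN
Load 3 — point force P=6 kN at a=3 m (b=L-a=3):
  R_A = Pb/L = 6·3/6 = 3 kN
  R_B = Pa/L = 6·3/6 = 3 kN
Load 4 — point force P=-10 kN at a=18/5 m (b=L-a=12/5):
  R_A = Pb/L = (-10)·(12/5)/6 = -4 kN
  R_B = Pa/L = (-10)·(18/5)/6 = -6 kN
Superposition: R_A = 103/3 kN, R_B = 80/3 kN

R_A = 103/3 kN, R_B = 80/3 kN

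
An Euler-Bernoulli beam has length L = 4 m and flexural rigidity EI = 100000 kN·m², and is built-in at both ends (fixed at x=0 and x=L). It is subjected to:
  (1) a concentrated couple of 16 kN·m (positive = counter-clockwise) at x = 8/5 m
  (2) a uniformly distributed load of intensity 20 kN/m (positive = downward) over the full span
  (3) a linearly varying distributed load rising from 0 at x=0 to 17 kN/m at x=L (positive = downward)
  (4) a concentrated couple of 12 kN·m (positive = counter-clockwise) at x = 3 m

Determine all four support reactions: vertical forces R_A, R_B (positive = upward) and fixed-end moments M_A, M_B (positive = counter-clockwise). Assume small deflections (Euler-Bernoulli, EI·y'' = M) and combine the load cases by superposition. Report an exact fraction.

R_A = 11867/200 kN, M_A = 12421/300 kN·m, R_B = 10933/200 kN, M_B = -11219/300 kN·m

Load 1 — applied couple M₀=16 kN·m at a=8/5 m (b=L-a=12/5):
  R_A = 6M₀ab/L³ = 6·16·(8/5)·(12/5)/4³ = 144/25 kN
  M_A = M₀b(2a-b)/L² = 16·(12/5)·(2·(8/5)-(12/5))/4² = 48/25 kN·m
  R_B = -6M₀ab/L³ = -6·16·(8/5)·(12/5)/4³ = -144/25 kN
  M_B = M₀a(2b-a)/L² = 16·(8/5)·(2·(12/5)-(8/5))/4² = 128/25 kN·m
Load 2 — uniform load w=20 kN/m over full span:
  R_A = wL/2 = 20·4/2 = 40 kN
  M_A = wL²/12 = 20·4²/12 = 80/3 kN·m
  R_B = wL/2 = 20·4/2 = 40 kN
  M_B = -wL²/12 = -20·4²/12 = -80/3 kN·m
Load 3 — triangular load w₀=17 kN/m (0→w₀ over full span):
  R_A = 3w₀L/20 = 3·17·4/20 = 51/5 kN
  M_A = w₀L²/30 = 17·4²/30 = 136/15 kN·m
  R_B = 7w₀L/20 = 7·17·4/20 = 119/5 kN
  M_B = -w₀L²/20 = -17·4²/20 = -68/5 kN·m
Load 4 — applied couple M₀=12 kN·m at a=3 m (b=L-a=1):
  R_A = 6M₀ab/L³ = 6·12·3·1/4³ = 27/8 kN
  M_A = M₀b(2a-b)/L² = 12·1·(2·3-1)/4² = 15/4 kN·m
  R_B = -6M₀ab/L³ = -6·12·3·1/4³ = -27/8 kN
  M_B = M₀a(2b-a)/L² = 12·3·(2·1-3)/4² = -9/4 kN·m
Superposition: R_A = 11867/200 kN, M_A = 12421/300 kN·m, R_B = 10933/200 kN, M_B = -11219/300 kN·m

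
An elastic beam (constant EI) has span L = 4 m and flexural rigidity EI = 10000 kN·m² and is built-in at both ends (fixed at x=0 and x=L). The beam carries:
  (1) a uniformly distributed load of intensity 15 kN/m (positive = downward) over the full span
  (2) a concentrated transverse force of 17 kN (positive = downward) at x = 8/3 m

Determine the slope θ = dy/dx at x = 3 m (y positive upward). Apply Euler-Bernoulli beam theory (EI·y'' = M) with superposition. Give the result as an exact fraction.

θ(3) = 203/180000 rad

Load 1 — uniform load w=15 kN/m over full span:
  θ_1 = -wx(L-x)(L-2x)/(12EI) = -15·3·(4-3)·(4-2·3)/(12·10000) = 3/4000 rad
Load 2 — point force P=17 kN at a=8/3 m (b=L-a=4/3):
  θ_2 = Pa²(L-x)(2bL-(3b+a)(L-x))/(2L³EI)  [x>a] = 17·(8/3)²·(4-3)·(2·(4/3)·4-(3·(4/3)+(8/3))·(4-3))/(2·4³·10000) = 17/45000 rad
Superposition: θ = Σ θ_i = 203/180000 rad ≈ 0.001128 rad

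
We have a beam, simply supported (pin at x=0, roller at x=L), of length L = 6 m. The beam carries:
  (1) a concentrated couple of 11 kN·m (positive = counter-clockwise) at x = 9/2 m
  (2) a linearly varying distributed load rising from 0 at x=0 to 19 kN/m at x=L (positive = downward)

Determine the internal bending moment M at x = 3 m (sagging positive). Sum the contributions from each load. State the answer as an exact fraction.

M(3) = 193/4 kN·m

Load 1 — applied couple M₀=11 kN·m at a=9/2 m (b=L-a=3/2):
  M_1 = M₀x/L  [x≤a] = 11·3/6 = 11/2 kN·m
Load 2 — triangular load w₀=19 kN/m (0→w₀ over full span):
  M_2 = w₀Lx/6 - w₀x³/(6L) = 19·6·3/6 - 19·3³/(6·6) = 171/4 kN·m
Superposition: M = Σ M_i = 193/4 kN·m ≈ 48.250000 kN·m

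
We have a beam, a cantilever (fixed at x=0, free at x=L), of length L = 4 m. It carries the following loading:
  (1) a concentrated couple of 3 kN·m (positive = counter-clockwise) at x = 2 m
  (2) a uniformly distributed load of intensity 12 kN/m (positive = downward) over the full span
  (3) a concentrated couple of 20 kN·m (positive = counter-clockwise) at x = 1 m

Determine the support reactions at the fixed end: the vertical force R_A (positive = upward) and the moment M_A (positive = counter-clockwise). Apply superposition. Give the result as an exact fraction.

Load 1 — applied couple M₀=3 kN·m at a=2 m (b=L-a=2):
  R_A = 0 kN
  M_A = -M₀ = -3 kN·m
Load 2 — uniform load w=12 kN/m over full span:
  R_A = wL = 12·4 = 48 kN
  M_A = wL²/2 = 12·4²/2 = 96 kN·m
Load 3 — applied couple M₀=20 kN·m at a=1 m (b=L-a=3):
  R_A = 0 kN
  M_A = -M₀ = -20 kN·m
Superposition: R_A = 48 kN, M_A = 73 kN·m

R_A = 48 kN, M_A = 73 kN·m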